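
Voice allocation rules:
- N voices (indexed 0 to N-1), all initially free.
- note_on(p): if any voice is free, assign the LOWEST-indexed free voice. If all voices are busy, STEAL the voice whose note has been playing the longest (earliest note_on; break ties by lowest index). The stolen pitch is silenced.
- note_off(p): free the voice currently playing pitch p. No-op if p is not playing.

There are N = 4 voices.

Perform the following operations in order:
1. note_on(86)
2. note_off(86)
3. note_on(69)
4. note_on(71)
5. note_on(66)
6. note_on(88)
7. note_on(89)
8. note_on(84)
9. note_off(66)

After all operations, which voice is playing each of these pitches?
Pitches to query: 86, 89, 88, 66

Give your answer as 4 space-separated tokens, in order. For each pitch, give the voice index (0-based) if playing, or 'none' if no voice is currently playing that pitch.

Op 1: note_on(86): voice 0 is free -> assigned | voices=[86 - - -]
Op 2: note_off(86): free voice 0 | voices=[- - - -]
Op 3: note_on(69): voice 0 is free -> assigned | voices=[69 - - -]
Op 4: note_on(71): voice 1 is free -> assigned | voices=[69 71 - -]
Op 5: note_on(66): voice 2 is free -> assigned | voices=[69 71 66 -]
Op 6: note_on(88): voice 3 is free -> assigned | voices=[69 71 66 88]
Op 7: note_on(89): all voices busy, STEAL voice 0 (pitch 69, oldest) -> assign | voices=[89 71 66 88]
Op 8: note_on(84): all voices busy, STEAL voice 1 (pitch 71, oldest) -> assign | voices=[89 84 66 88]
Op 9: note_off(66): free voice 2 | voices=[89 84 - 88]

Answer: none 0 3 none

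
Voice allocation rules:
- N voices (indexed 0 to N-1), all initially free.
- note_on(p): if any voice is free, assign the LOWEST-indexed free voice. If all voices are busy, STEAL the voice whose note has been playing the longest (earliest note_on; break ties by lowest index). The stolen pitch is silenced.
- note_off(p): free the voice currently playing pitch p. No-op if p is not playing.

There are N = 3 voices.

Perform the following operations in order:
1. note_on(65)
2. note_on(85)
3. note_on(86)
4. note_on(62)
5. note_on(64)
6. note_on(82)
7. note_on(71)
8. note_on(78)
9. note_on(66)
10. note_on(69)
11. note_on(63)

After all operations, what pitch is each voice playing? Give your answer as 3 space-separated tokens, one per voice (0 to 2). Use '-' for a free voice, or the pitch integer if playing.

Answer: 69 63 66

Derivation:
Op 1: note_on(65): voice 0 is free -> assigned | voices=[65 - -]
Op 2: note_on(85): voice 1 is free -> assigned | voices=[65 85 -]
Op 3: note_on(86): voice 2 is free -> assigned | voices=[65 85 86]
Op 4: note_on(62): all voices busy, STEAL voice 0 (pitch 65, oldest) -> assign | voices=[62 85 86]
Op 5: note_on(64): all voices busy, STEAL voice 1 (pitch 85, oldest) -> assign | voices=[62 64 86]
Op 6: note_on(82): all voices busy, STEAL voice 2 (pitch 86, oldest) -> assign | voices=[62 64 82]
Op 7: note_on(71): all voices busy, STEAL voice 0 (pitch 62, oldest) -> assign | voices=[71 64 82]
Op 8: note_on(78): all voices busy, STEAL voice 1 (pitch 64, oldest) -> assign | voices=[71 78 82]
Op 9: note_on(66): all voices busy, STEAL voice 2 (pitch 82, oldest) -> assign | voices=[71 78 66]
Op 10: note_on(69): all voices busy, STEAL voice 0 (pitch 71, oldest) -> assign | voices=[69 78 66]
Op 11: note_on(63): all voices busy, STEAL voice 1 (pitch 78, oldest) -> assign | voices=[69 63 66]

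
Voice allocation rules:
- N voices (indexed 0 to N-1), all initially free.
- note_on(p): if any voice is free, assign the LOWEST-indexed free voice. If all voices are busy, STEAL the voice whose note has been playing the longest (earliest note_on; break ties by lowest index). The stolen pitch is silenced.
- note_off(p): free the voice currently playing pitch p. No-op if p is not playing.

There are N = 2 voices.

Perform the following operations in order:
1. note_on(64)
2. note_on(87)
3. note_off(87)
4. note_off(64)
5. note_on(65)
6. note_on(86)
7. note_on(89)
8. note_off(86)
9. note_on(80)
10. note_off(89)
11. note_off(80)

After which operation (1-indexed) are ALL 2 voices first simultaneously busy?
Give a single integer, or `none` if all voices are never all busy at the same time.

Op 1: note_on(64): voice 0 is free -> assigned | voices=[64 -]
Op 2: note_on(87): voice 1 is free -> assigned | voices=[64 87]
Op 3: note_off(87): free voice 1 | voices=[64 -]
Op 4: note_off(64): free voice 0 | voices=[- -]
Op 5: note_on(65): voice 0 is free -> assigned | voices=[65 -]
Op 6: note_on(86): voice 1 is free -> assigned | voices=[65 86]
Op 7: note_on(89): all voices busy, STEAL voice 0 (pitch 65, oldest) -> assign | voices=[89 86]
Op 8: note_off(86): free voice 1 | voices=[89 -]
Op 9: note_on(80): voice 1 is free -> assigned | voices=[89 80]
Op 10: note_off(89): free voice 0 | voices=[- 80]
Op 11: note_off(80): free voice 1 | voices=[- -]

Answer: 2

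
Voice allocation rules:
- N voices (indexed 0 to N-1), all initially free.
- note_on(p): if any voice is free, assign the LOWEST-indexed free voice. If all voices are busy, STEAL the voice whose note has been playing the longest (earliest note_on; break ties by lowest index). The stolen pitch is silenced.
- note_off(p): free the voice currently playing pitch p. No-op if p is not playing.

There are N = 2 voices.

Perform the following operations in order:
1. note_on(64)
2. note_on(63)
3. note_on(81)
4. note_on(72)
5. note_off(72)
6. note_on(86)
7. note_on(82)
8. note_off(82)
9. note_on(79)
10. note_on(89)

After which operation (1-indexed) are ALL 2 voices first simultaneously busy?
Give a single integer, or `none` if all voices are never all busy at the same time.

Op 1: note_on(64): voice 0 is free -> assigned | voices=[64 -]
Op 2: note_on(63): voice 1 is free -> assigned | voices=[64 63]
Op 3: note_on(81): all voices busy, STEAL voice 0 (pitch 64, oldest) -> assign | voices=[81 63]
Op 4: note_on(72): all voices busy, STEAL voice 1 (pitch 63, oldest) -> assign | voices=[81 72]
Op 5: note_off(72): free voice 1 | voices=[81 -]
Op 6: note_on(86): voice 1 is free -> assigned | voices=[81 86]
Op 7: note_on(82): all voices busy, STEAL voice 0 (pitch 81, oldest) -> assign | voices=[82 86]
Op 8: note_off(82): free voice 0 | voices=[- 86]
Op 9: note_on(79): voice 0 is free -> assigned | voices=[79 86]
Op 10: note_on(89): all voices busy, STEAL voice 1 (pitch 86, oldest) -> assign | voices=[79 89]

Answer: 2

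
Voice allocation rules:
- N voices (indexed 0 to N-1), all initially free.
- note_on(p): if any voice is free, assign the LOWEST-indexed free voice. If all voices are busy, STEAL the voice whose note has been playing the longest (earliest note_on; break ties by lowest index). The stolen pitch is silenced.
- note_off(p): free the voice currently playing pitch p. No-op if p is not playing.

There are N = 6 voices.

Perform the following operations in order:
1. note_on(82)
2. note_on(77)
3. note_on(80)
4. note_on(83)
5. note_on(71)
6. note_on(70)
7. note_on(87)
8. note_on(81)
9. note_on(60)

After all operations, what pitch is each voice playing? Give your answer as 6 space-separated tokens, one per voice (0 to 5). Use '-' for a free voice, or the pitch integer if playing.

Op 1: note_on(82): voice 0 is free -> assigned | voices=[82 - - - - -]
Op 2: note_on(77): voice 1 is free -> assigned | voices=[82 77 - - - -]
Op 3: note_on(80): voice 2 is free -> assigned | voices=[82 77 80 - - -]
Op 4: note_on(83): voice 3 is free -> assigned | voices=[82 77 80 83 - -]
Op 5: note_on(71): voice 4 is free -> assigned | voices=[82 77 80 83 71 -]
Op 6: note_on(70): voice 5 is free -> assigned | voices=[82 77 80 83 71 70]
Op 7: note_on(87): all voices busy, STEAL voice 0 (pitch 82, oldest) -> assign | voices=[87 77 80 83 71 70]
Op 8: note_on(81): all voices busy, STEAL voice 1 (pitch 77, oldest) -> assign | voices=[87 81 80 83 71 70]
Op 9: note_on(60): all voices busy, STEAL voice 2 (pitch 80, oldest) -> assign | voices=[87 81 60 83 71 70]

Answer: 87 81 60 83 71 70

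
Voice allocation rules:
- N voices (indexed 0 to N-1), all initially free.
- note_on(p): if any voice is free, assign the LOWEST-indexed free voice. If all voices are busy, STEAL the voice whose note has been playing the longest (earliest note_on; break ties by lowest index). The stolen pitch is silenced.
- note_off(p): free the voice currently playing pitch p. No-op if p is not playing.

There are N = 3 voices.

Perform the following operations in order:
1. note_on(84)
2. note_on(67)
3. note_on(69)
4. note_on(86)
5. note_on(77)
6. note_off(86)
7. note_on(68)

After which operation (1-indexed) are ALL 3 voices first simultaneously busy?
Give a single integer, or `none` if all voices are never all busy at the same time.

Answer: 3

Derivation:
Op 1: note_on(84): voice 0 is free -> assigned | voices=[84 - -]
Op 2: note_on(67): voice 1 is free -> assigned | voices=[84 67 -]
Op 3: note_on(69): voice 2 is free -> assigned | voices=[84 67 69]
Op 4: note_on(86): all voices busy, STEAL voice 0 (pitch 84, oldest) -> assign | voices=[86 67 69]
Op 5: note_on(77): all voices busy, STEAL voice 1 (pitch 67, oldest) -> assign | voices=[86 77 69]
Op 6: note_off(86): free voice 0 | voices=[- 77 69]
Op 7: note_on(68): voice 0 is free -> assigned | voices=[68 77 69]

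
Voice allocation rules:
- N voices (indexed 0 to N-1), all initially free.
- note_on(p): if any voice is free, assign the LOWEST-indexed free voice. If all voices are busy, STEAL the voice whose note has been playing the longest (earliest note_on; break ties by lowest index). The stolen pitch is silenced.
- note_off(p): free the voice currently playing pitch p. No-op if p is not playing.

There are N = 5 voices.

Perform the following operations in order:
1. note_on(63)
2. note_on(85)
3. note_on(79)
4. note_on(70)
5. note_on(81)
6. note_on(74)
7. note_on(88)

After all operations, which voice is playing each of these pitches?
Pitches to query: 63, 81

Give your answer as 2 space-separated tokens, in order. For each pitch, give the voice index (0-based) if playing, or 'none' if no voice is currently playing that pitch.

Op 1: note_on(63): voice 0 is free -> assigned | voices=[63 - - - -]
Op 2: note_on(85): voice 1 is free -> assigned | voices=[63 85 - - -]
Op 3: note_on(79): voice 2 is free -> assigned | voices=[63 85 79 - -]
Op 4: note_on(70): voice 3 is free -> assigned | voices=[63 85 79 70 -]
Op 5: note_on(81): voice 4 is free -> assigned | voices=[63 85 79 70 81]
Op 6: note_on(74): all voices busy, STEAL voice 0 (pitch 63, oldest) -> assign | voices=[74 85 79 70 81]
Op 7: note_on(88): all voices busy, STEAL voice 1 (pitch 85, oldest) -> assign | voices=[74 88 79 70 81]

Answer: none 4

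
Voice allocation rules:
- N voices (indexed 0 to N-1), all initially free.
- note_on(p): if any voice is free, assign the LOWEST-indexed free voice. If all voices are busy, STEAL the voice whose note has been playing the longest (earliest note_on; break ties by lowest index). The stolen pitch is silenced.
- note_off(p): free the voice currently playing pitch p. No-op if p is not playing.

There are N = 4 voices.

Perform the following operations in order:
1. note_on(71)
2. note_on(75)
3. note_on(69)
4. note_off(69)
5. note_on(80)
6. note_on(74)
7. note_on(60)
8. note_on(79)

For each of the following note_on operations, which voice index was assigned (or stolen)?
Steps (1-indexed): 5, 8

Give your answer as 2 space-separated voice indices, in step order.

Op 1: note_on(71): voice 0 is free -> assigned | voices=[71 - - -]
Op 2: note_on(75): voice 1 is free -> assigned | voices=[71 75 - -]
Op 3: note_on(69): voice 2 is free -> assigned | voices=[71 75 69 -]
Op 4: note_off(69): free voice 2 | voices=[71 75 - -]
Op 5: note_on(80): voice 2 is free -> assigned | voices=[71 75 80 -]
Op 6: note_on(74): voice 3 is free -> assigned | voices=[71 75 80 74]
Op 7: note_on(60): all voices busy, STEAL voice 0 (pitch 71, oldest) -> assign | voices=[60 75 80 74]
Op 8: note_on(79): all voices busy, STEAL voice 1 (pitch 75, oldest) -> assign | voices=[60 79 80 74]

Answer: 2 1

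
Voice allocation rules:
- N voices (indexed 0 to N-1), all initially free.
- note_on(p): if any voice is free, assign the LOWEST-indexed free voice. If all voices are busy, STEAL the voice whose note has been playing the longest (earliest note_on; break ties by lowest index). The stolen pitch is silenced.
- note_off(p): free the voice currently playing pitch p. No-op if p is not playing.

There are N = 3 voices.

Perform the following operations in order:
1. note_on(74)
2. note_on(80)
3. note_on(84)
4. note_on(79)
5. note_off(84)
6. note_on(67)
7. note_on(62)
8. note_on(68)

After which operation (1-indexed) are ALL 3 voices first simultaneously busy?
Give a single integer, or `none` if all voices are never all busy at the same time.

Op 1: note_on(74): voice 0 is free -> assigned | voices=[74 - -]
Op 2: note_on(80): voice 1 is free -> assigned | voices=[74 80 -]
Op 3: note_on(84): voice 2 is free -> assigned | voices=[74 80 84]
Op 4: note_on(79): all voices busy, STEAL voice 0 (pitch 74, oldest) -> assign | voices=[79 80 84]
Op 5: note_off(84): free voice 2 | voices=[79 80 -]
Op 6: note_on(67): voice 2 is free -> assigned | voices=[79 80 67]
Op 7: note_on(62): all voices busy, STEAL voice 1 (pitch 80, oldest) -> assign | voices=[79 62 67]
Op 8: note_on(68): all voices busy, STEAL voice 0 (pitch 79, oldest) -> assign | voices=[68 62 67]

Answer: 3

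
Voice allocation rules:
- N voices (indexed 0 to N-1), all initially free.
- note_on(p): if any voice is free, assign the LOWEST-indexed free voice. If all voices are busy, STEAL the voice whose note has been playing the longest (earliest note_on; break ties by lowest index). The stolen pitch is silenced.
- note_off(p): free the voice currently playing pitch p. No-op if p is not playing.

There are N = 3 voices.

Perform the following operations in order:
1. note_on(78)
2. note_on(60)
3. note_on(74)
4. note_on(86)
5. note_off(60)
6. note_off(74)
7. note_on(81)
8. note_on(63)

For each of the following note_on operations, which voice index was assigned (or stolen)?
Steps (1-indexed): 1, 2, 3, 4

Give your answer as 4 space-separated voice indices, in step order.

Answer: 0 1 2 0

Derivation:
Op 1: note_on(78): voice 0 is free -> assigned | voices=[78 - -]
Op 2: note_on(60): voice 1 is free -> assigned | voices=[78 60 -]
Op 3: note_on(74): voice 2 is free -> assigned | voices=[78 60 74]
Op 4: note_on(86): all voices busy, STEAL voice 0 (pitch 78, oldest) -> assign | voices=[86 60 74]
Op 5: note_off(60): free voice 1 | voices=[86 - 74]
Op 6: note_off(74): free voice 2 | voices=[86 - -]
Op 7: note_on(81): voice 1 is free -> assigned | voices=[86 81 -]
Op 8: note_on(63): voice 2 is free -> assigned | voices=[86 81 63]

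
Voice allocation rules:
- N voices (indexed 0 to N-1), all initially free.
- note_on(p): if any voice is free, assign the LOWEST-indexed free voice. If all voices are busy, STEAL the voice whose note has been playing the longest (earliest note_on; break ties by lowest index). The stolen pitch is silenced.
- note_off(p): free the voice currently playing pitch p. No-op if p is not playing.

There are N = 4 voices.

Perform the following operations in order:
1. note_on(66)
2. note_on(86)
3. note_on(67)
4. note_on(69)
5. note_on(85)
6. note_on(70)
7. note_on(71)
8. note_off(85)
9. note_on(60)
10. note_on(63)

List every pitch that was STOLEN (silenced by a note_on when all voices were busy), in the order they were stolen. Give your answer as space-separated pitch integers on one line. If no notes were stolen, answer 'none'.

Answer: 66 86 67 69

Derivation:
Op 1: note_on(66): voice 0 is free -> assigned | voices=[66 - - -]
Op 2: note_on(86): voice 1 is free -> assigned | voices=[66 86 - -]
Op 3: note_on(67): voice 2 is free -> assigned | voices=[66 86 67 -]
Op 4: note_on(69): voice 3 is free -> assigned | voices=[66 86 67 69]
Op 5: note_on(85): all voices busy, STEAL voice 0 (pitch 66, oldest) -> assign | voices=[85 86 67 69]
Op 6: note_on(70): all voices busy, STEAL voice 1 (pitch 86, oldest) -> assign | voices=[85 70 67 69]
Op 7: note_on(71): all voices busy, STEAL voice 2 (pitch 67, oldest) -> assign | voices=[85 70 71 69]
Op 8: note_off(85): free voice 0 | voices=[- 70 71 69]
Op 9: note_on(60): voice 0 is free -> assigned | voices=[60 70 71 69]
Op 10: note_on(63): all voices busy, STEAL voice 3 (pitch 69, oldest) -> assign | voices=[60 70 71 63]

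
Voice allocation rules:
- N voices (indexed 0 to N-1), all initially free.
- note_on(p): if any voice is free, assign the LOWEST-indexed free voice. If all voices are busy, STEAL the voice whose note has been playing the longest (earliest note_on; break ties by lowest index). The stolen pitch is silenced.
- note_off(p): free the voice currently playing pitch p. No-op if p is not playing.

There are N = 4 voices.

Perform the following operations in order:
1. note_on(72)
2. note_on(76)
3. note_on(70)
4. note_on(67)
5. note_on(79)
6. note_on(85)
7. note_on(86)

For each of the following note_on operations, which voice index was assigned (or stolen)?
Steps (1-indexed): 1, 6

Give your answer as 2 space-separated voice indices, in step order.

Answer: 0 1

Derivation:
Op 1: note_on(72): voice 0 is free -> assigned | voices=[72 - - -]
Op 2: note_on(76): voice 1 is free -> assigned | voices=[72 76 - -]
Op 3: note_on(70): voice 2 is free -> assigned | voices=[72 76 70 -]
Op 4: note_on(67): voice 3 is free -> assigned | voices=[72 76 70 67]
Op 5: note_on(79): all voices busy, STEAL voice 0 (pitch 72, oldest) -> assign | voices=[79 76 70 67]
Op 6: note_on(85): all voices busy, STEAL voice 1 (pitch 76, oldest) -> assign | voices=[79 85 70 67]
Op 7: note_on(86): all voices busy, STEAL voice 2 (pitch 70, oldest) -> assign | voices=[79 85 86 67]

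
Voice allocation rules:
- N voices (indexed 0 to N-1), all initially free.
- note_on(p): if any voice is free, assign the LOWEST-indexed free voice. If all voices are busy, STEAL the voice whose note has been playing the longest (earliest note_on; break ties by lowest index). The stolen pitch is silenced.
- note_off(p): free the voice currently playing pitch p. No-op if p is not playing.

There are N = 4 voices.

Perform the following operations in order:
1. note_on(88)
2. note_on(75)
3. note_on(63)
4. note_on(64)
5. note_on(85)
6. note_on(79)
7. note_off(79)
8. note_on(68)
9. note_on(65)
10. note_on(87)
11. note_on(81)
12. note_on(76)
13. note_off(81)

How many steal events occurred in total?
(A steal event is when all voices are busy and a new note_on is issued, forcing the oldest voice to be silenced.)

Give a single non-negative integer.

Op 1: note_on(88): voice 0 is free -> assigned | voices=[88 - - -]
Op 2: note_on(75): voice 1 is free -> assigned | voices=[88 75 - -]
Op 3: note_on(63): voice 2 is free -> assigned | voices=[88 75 63 -]
Op 4: note_on(64): voice 3 is free -> assigned | voices=[88 75 63 64]
Op 5: note_on(85): all voices busy, STEAL voice 0 (pitch 88, oldest) -> assign | voices=[85 75 63 64]
Op 6: note_on(79): all voices busy, STEAL voice 1 (pitch 75, oldest) -> assign | voices=[85 79 63 64]
Op 7: note_off(79): free voice 1 | voices=[85 - 63 64]
Op 8: note_on(68): voice 1 is free -> assigned | voices=[85 68 63 64]
Op 9: note_on(65): all voices busy, STEAL voice 2 (pitch 63, oldest) -> assign | voices=[85 68 65 64]
Op 10: note_on(87): all voices busy, STEAL voice 3 (pitch 64, oldest) -> assign | voices=[85 68 65 87]
Op 11: note_on(81): all voices busy, STEAL voice 0 (pitch 85, oldest) -> assign | voices=[81 68 65 87]
Op 12: note_on(76): all voices busy, STEAL voice 1 (pitch 68, oldest) -> assign | voices=[81 76 65 87]
Op 13: note_off(81): free voice 0 | voices=[- 76 65 87]

Answer: 6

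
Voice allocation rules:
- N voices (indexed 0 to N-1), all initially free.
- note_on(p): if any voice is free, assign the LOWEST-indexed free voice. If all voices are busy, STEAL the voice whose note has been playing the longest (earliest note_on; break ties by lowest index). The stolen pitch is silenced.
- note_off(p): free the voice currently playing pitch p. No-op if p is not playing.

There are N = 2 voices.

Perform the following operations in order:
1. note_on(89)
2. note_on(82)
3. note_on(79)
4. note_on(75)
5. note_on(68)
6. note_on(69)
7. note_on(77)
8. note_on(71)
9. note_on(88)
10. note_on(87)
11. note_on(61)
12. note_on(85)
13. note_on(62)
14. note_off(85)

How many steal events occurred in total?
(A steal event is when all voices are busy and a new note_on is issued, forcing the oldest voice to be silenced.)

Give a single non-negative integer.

Answer: 11

Derivation:
Op 1: note_on(89): voice 0 is free -> assigned | voices=[89 -]
Op 2: note_on(82): voice 1 is free -> assigned | voices=[89 82]
Op 3: note_on(79): all voices busy, STEAL voice 0 (pitch 89, oldest) -> assign | voices=[79 82]
Op 4: note_on(75): all voices busy, STEAL voice 1 (pitch 82, oldest) -> assign | voices=[79 75]
Op 5: note_on(68): all voices busy, STEAL voice 0 (pitch 79, oldest) -> assign | voices=[68 75]
Op 6: note_on(69): all voices busy, STEAL voice 1 (pitch 75, oldest) -> assign | voices=[68 69]
Op 7: note_on(77): all voices busy, STEAL voice 0 (pitch 68, oldest) -> assign | voices=[77 69]
Op 8: note_on(71): all voices busy, STEAL voice 1 (pitch 69, oldest) -> assign | voices=[77 71]
Op 9: note_on(88): all voices busy, STEAL voice 0 (pitch 77, oldest) -> assign | voices=[88 71]
Op 10: note_on(87): all voices busy, STEAL voice 1 (pitch 71, oldest) -> assign | voices=[88 87]
Op 11: note_on(61): all voices busy, STEAL voice 0 (pitch 88, oldest) -> assign | voices=[61 87]
Op 12: note_on(85): all voices busy, STEAL voice 1 (pitch 87, oldest) -> assign | voices=[61 85]
Op 13: note_on(62): all voices busy, STEAL voice 0 (pitch 61, oldest) -> assign | voices=[62 85]
Op 14: note_off(85): free voice 1 | voices=[62 -]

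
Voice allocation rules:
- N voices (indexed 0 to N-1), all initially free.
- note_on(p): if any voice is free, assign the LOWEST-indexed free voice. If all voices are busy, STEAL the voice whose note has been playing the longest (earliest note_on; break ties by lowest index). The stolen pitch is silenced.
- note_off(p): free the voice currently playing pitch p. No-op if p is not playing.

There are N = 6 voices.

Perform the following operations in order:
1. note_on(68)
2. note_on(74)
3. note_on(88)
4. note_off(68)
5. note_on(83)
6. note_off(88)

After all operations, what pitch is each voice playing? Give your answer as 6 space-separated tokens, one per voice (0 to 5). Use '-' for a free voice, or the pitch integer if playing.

Op 1: note_on(68): voice 0 is free -> assigned | voices=[68 - - - - -]
Op 2: note_on(74): voice 1 is free -> assigned | voices=[68 74 - - - -]
Op 3: note_on(88): voice 2 is free -> assigned | voices=[68 74 88 - - -]
Op 4: note_off(68): free voice 0 | voices=[- 74 88 - - -]
Op 5: note_on(83): voice 0 is free -> assigned | voices=[83 74 88 - - -]
Op 6: note_off(88): free voice 2 | voices=[83 74 - - - -]

Answer: 83 74 - - - -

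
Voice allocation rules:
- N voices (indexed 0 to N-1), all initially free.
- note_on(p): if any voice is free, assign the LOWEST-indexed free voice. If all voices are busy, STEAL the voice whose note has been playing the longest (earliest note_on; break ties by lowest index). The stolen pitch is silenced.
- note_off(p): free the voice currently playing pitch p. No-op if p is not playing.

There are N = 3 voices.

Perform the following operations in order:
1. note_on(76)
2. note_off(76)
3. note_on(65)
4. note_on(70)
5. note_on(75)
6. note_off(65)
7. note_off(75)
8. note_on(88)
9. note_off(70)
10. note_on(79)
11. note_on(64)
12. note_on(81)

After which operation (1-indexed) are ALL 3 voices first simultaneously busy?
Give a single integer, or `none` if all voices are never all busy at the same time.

Answer: 5

Derivation:
Op 1: note_on(76): voice 0 is free -> assigned | voices=[76 - -]
Op 2: note_off(76): free voice 0 | voices=[- - -]
Op 3: note_on(65): voice 0 is free -> assigned | voices=[65 - -]
Op 4: note_on(70): voice 1 is free -> assigned | voices=[65 70 -]
Op 5: note_on(75): voice 2 is free -> assigned | voices=[65 70 75]
Op 6: note_off(65): free voice 0 | voices=[- 70 75]
Op 7: note_off(75): free voice 2 | voices=[- 70 -]
Op 8: note_on(88): voice 0 is free -> assigned | voices=[88 70 -]
Op 9: note_off(70): free voice 1 | voices=[88 - -]
Op 10: note_on(79): voice 1 is free -> assigned | voices=[88 79 -]
Op 11: note_on(64): voice 2 is free -> assigned | voices=[88 79 64]
Op 12: note_on(81): all voices busy, STEAL voice 0 (pitch 88, oldest) -> assign | voices=[81 79 64]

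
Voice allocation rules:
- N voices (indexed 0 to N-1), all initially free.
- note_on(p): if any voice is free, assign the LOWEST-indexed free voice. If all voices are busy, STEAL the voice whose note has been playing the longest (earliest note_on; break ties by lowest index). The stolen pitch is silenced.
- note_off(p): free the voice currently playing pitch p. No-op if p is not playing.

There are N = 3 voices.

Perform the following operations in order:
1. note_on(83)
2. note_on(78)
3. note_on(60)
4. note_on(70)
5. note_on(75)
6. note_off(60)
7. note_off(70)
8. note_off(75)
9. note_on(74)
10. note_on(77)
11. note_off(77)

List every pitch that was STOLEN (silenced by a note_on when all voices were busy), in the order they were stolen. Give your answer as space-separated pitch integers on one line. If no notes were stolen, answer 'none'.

Answer: 83 78

Derivation:
Op 1: note_on(83): voice 0 is free -> assigned | voices=[83 - -]
Op 2: note_on(78): voice 1 is free -> assigned | voices=[83 78 -]
Op 3: note_on(60): voice 2 is free -> assigned | voices=[83 78 60]
Op 4: note_on(70): all voices busy, STEAL voice 0 (pitch 83, oldest) -> assign | voices=[70 78 60]
Op 5: note_on(75): all voices busy, STEAL voice 1 (pitch 78, oldest) -> assign | voices=[70 75 60]
Op 6: note_off(60): free voice 2 | voices=[70 75 -]
Op 7: note_off(70): free voice 0 | voices=[- 75 -]
Op 8: note_off(75): free voice 1 | voices=[- - -]
Op 9: note_on(74): voice 0 is free -> assigned | voices=[74 - -]
Op 10: note_on(77): voice 1 is free -> assigned | voices=[74 77 -]
Op 11: note_off(77): free voice 1 | voices=[74 - -]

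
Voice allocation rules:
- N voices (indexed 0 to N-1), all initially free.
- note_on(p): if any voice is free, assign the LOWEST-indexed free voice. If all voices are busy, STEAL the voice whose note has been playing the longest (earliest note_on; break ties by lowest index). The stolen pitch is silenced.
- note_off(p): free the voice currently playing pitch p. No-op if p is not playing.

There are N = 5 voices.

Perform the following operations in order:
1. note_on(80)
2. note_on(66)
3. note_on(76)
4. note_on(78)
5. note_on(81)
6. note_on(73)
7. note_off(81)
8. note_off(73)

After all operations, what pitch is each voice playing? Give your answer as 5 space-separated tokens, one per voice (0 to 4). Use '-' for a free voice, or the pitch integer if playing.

Op 1: note_on(80): voice 0 is free -> assigned | voices=[80 - - - -]
Op 2: note_on(66): voice 1 is free -> assigned | voices=[80 66 - - -]
Op 3: note_on(76): voice 2 is free -> assigned | voices=[80 66 76 - -]
Op 4: note_on(78): voice 3 is free -> assigned | voices=[80 66 76 78 -]
Op 5: note_on(81): voice 4 is free -> assigned | voices=[80 66 76 78 81]
Op 6: note_on(73): all voices busy, STEAL voice 0 (pitch 80, oldest) -> assign | voices=[73 66 76 78 81]
Op 7: note_off(81): free voice 4 | voices=[73 66 76 78 -]
Op 8: note_off(73): free voice 0 | voices=[- 66 76 78 -]

Answer: - 66 76 78 -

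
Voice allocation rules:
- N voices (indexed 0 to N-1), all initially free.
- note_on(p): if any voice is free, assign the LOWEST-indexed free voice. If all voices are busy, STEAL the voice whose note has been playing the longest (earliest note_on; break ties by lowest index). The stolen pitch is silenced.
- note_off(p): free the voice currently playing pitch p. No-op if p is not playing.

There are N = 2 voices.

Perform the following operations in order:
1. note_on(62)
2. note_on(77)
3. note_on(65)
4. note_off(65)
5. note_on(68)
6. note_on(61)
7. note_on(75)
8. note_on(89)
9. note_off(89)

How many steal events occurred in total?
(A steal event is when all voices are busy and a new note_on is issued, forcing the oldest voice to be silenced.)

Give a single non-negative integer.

Answer: 4

Derivation:
Op 1: note_on(62): voice 0 is free -> assigned | voices=[62 -]
Op 2: note_on(77): voice 1 is free -> assigned | voices=[62 77]
Op 3: note_on(65): all voices busy, STEAL voice 0 (pitch 62, oldest) -> assign | voices=[65 77]
Op 4: note_off(65): free voice 0 | voices=[- 77]
Op 5: note_on(68): voice 0 is free -> assigned | voices=[68 77]
Op 6: note_on(61): all voices busy, STEAL voice 1 (pitch 77, oldest) -> assign | voices=[68 61]
Op 7: note_on(75): all voices busy, STEAL voice 0 (pitch 68, oldest) -> assign | voices=[75 61]
Op 8: note_on(89): all voices busy, STEAL voice 1 (pitch 61, oldest) -> assign | voices=[75 89]
Op 9: note_off(89): free voice 1 | voices=[75 -]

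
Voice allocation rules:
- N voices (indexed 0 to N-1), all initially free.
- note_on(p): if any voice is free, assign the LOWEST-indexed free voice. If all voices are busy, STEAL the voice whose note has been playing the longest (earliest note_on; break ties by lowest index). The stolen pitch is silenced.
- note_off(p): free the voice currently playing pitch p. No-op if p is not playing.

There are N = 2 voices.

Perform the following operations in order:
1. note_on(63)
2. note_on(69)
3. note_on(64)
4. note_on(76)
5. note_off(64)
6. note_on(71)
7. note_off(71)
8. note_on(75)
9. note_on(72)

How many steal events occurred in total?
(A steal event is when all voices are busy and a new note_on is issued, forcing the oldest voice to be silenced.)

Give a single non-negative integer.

Op 1: note_on(63): voice 0 is free -> assigned | voices=[63 -]
Op 2: note_on(69): voice 1 is free -> assigned | voices=[63 69]
Op 3: note_on(64): all voices busy, STEAL voice 0 (pitch 63, oldest) -> assign | voices=[64 69]
Op 4: note_on(76): all voices busy, STEAL voice 1 (pitch 69, oldest) -> assign | voices=[64 76]
Op 5: note_off(64): free voice 0 | voices=[- 76]
Op 6: note_on(71): voice 0 is free -> assigned | voices=[71 76]
Op 7: note_off(71): free voice 0 | voices=[- 76]
Op 8: note_on(75): voice 0 is free -> assigned | voices=[75 76]
Op 9: note_on(72): all voices busy, STEAL voice 1 (pitch 76, oldest) -> assign | voices=[75 72]

Answer: 3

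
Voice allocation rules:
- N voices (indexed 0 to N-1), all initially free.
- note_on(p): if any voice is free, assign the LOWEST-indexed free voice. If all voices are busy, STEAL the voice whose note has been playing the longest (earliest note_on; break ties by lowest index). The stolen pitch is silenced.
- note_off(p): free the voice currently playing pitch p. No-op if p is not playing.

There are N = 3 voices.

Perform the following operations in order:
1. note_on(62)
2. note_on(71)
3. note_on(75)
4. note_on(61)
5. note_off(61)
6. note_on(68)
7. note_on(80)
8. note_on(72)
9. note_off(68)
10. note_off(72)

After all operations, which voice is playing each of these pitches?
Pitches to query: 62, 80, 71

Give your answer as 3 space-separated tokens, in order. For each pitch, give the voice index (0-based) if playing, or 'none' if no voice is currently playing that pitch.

Op 1: note_on(62): voice 0 is free -> assigned | voices=[62 - -]
Op 2: note_on(71): voice 1 is free -> assigned | voices=[62 71 -]
Op 3: note_on(75): voice 2 is free -> assigned | voices=[62 71 75]
Op 4: note_on(61): all voices busy, STEAL voice 0 (pitch 62, oldest) -> assign | voices=[61 71 75]
Op 5: note_off(61): free voice 0 | voices=[- 71 75]
Op 6: note_on(68): voice 0 is free -> assigned | voices=[68 71 75]
Op 7: note_on(80): all voices busy, STEAL voice 1 (pitch 71, oldest) -> assign | voices=[68 80 75]
Op 8: note_on(72): all voices busy, STEAL voice 2 (pitch 75, oldest) -> assign | voices=[68 80 72]
Op 9: note_off(68): free voice 0 | voices=[- 80 72]
Op 10: note_off(72): free voice 2 | voices=[- 80 -]

Answer: none 1 none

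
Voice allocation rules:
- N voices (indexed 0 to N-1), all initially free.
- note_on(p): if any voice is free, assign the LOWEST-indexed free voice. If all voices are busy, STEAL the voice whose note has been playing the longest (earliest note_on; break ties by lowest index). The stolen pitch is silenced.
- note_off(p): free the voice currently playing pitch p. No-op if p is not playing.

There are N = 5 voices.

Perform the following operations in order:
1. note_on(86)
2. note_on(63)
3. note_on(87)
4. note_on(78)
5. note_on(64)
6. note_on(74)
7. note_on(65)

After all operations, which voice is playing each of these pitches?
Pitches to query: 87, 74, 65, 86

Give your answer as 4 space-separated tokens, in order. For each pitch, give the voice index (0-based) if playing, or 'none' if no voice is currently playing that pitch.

Answer: 2 0 1 none

Derivation:
Op 1: note_on(86): voice 0 is free -> assigned | voices=[86 - - - -]
Op 2: note_on(63): voice 1 is free -> assigned | voices=[86 63 - - -]
Op 3: note_on(87): voice 2 is free -> assigned | voices=[86 63 87 - -]
Op 4: note_on(78): voice 3 is free -> assigned | voices=[86 63 87 78 -]
Op 5: note_on(64): voice 4 is free -> assigned | voices=[86 63 87 78 64]
Op 6: note_on(74): all voices busy, STEAL voice 0 (pitch 86, oldest) -> assign | voices=[74 63 87 78 64]
Op 7: note_on(65): all voices busy, STEAL voice 1 (pitch 63, oldest) -> assign | voices=[74 65 87 78 64]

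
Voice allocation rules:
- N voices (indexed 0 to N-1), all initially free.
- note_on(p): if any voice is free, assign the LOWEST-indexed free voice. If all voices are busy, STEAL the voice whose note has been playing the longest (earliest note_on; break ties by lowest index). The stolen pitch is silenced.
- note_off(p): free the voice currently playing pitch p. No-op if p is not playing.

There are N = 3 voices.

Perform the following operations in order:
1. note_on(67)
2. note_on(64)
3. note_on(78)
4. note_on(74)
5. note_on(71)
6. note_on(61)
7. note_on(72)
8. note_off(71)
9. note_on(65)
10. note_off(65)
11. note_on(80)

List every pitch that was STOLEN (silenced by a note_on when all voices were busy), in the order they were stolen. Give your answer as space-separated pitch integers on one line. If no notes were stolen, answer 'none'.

Answer: 67 64 78 74

Derivation:
Op 1: note_on(67): voice 0 is free -> assigned | voices=[67 - -]
Op 2: note_on(64): voice 1 is free -> assigned | voices=[67 64 -]
Op 3: note_on(78): voice 2 is free -> assigned | voices=[67 64 78]
Op 4: note_on(74): all voices busy, STEAL voice 0 (pitch 67, oldest) -> assign | voices=[74 64 78]
Op 5: note_on(71): all voices busy, STEAL voice 1 (pitch 64, oldest) -> assign | voices=[74 71 78]
Op 6: note_on(61): all voices busy, STEAL voice 2 (pitch 78, oldest) -> assign | voices=[74 71 61]
Op 7: note_on(72): all voices busy, STEAL voice 0 (pitch 74, oldest) -> assign | voices=[72 71 61]
Op 8: note_off(71): free voice 1 | voices=[72 - 61]
Op 9: note_on(65): voice 1 is free -> assigned | voices=[72 65 61]
Op 10: note_off(65): free voice 1 | voices=[72 - 61]
Op 11: note_on(80): voice 1 is free -> assigned | voices=[72 80 61]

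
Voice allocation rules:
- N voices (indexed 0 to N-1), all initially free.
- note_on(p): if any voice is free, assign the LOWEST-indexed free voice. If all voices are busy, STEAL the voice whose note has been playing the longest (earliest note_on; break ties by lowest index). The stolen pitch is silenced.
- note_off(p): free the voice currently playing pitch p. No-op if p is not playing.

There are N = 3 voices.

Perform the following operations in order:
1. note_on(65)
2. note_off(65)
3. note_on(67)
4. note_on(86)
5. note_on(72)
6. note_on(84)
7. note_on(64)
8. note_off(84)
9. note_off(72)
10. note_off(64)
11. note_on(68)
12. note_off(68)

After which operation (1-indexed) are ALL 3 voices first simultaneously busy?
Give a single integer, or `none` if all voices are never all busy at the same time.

Answer: 5

Derivation:
Op 1: note_on(65): voice 0 is free -> assigned | voices=[65 - -]
Op 2: note_off(65): free voice 0 | voices=[- - -]
Op 3: note_on(67): voice 0 is free -> assigned | voices=[67 - -]
Op 4: note_on(86): voice 1 is free -> assigned | voices=[67 86 -]
Op 5: note_on(72): voice 2 is free -> assigned | voices=[67 86 72]
Op 6: note_on(84): all voices busy, STEAL voice 0 (pitch 67, oldest) -> assign | voices=[84 86 72]
Op 7: note_on(64): all voices busy, STEAL voice 1 (pitch 86, oldest) -> assign | voices=[84 64 72]
Op 8: note_off(84): free voice 0 | voices=[- 64 72]
Op 9: note_off(72): free voice 2 | voices=[- 64 -]
Op 10: note_off(64): free voice 1 | voices=[- - -]
Op 11: note_on(68): voice 0 is free -> assigned | voices=[68 - -]
Op 12: note_off(68): free voice 0 | voices=[- - -]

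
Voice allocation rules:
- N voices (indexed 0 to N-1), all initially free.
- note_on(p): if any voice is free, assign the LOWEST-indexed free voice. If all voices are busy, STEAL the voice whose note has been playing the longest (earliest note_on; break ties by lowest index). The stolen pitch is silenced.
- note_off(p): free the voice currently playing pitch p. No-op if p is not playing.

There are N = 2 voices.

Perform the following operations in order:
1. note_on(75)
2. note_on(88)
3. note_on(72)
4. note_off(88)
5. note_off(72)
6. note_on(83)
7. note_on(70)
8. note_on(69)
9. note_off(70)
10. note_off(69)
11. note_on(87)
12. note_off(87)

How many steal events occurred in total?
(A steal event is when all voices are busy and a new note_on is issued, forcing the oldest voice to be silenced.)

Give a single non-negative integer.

Op 1: note_on(75): voice 0 is free -> assigned | voices=[75 -]
Op 2: note_on(88): voice 1 is free -> assigned | voices=[75 88]
Op 3: note_on(72): all voices busy, STEAL voice 0 (pitch 75, oldest) -> assign | voices=[72 88]
Op 4: note_off(88): free voice 1 | voices=[72 -]
Op 5: note_off(72): free voice 0 | voices=[- -]
Op 6: note_on(83): voice 0 is free -> assigned | voices=[83 -]
Op 7: note_on(70): voice 1 is free -> assigned | voices=[83 70]
Op 8: note_on(69): all voices busy, STEAL voice 0 (pitch 83, oldest) -> assign | voices=[69 70]
Op 9: note_off(70): free voice 1 | voices=[69 -]
Op 10: note_off(69): free voice 0 | voices=[- -]
Op 11: note_on(87): voice 0 is free -> assigned | voices=[87 -]
Op 12: note_off(87): free voice 0 | voices=[- -]

Answer: 2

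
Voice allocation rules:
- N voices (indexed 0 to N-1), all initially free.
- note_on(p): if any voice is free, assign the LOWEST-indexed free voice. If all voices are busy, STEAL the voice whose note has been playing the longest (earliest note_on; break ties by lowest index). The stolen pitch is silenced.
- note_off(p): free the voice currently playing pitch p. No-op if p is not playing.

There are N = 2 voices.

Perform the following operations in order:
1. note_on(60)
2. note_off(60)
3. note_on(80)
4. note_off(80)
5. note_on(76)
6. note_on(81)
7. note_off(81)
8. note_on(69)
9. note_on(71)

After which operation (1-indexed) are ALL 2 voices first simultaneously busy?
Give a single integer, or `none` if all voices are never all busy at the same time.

Answer: 6

Derivation:
Op 1: note_on(60): voice 0 is free -> assigned | voices=[60 -]
Op 2: note_off(60): free voice 0 | voices=[- -]
Op 3: note_on(80): voice 0 is free -> assigned | voices=[80 -]
Op 4: note_off(80): free voice 0 | voices=[- -]
Op 5: note_on(76): voice 0 is free -> assigned | voices=[76 -]
Op 6: note_on(81): voice 1 is free -> assigned | voices=[76 81]
Op 7: note_off(81): free voice 1 | voices=[76 -]
Op 8: note_on(69): voice 1 is free -> assigned | voices=[76 69]
Op 9: note_on(71): all voices busy, STEAL voice 0 (pitch 76, oldest) -> assign | voices=[71 69]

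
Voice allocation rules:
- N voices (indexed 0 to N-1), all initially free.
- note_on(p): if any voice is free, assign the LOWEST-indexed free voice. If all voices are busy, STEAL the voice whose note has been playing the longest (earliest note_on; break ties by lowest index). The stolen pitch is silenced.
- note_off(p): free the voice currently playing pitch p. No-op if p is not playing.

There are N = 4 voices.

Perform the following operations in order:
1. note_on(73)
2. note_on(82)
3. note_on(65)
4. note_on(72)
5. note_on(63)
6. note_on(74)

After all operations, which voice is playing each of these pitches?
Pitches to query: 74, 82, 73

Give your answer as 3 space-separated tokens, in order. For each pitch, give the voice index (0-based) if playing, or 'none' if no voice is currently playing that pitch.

Op 1: note_on(73): voice 0 is free -> assigned | voices=[73 - - -]
Op 2: note_on(82): voice 1 is free -> assigned | voices=[73 82 - -]
Op 3: note_on(65): voice 2 is free -> assigned | voices=[73 82 65 -]
Op 4: note_on(72): voice 3 is free -> assigned | voices=[73 82 65 72]
Op 5: note_on(63): all voices busy, STEAL voice 0 (pitch 73, oldest) -> assign | voices=[63 82 65 72]
Op 6: note_on(74): all voices busy, STEAL voice 1 (pitch 82, oldest) -> assign | voices=[63 74 65 72]

Answer: 1 none none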